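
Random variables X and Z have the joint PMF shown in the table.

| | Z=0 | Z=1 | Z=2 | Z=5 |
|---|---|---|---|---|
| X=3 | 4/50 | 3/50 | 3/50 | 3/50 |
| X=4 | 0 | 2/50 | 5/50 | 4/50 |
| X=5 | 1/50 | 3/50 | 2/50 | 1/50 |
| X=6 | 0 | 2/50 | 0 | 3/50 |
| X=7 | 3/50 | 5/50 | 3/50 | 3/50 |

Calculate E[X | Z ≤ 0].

P(Z ≤ 0) = 4/25.
Summing X·P(X=x,Z=y) over the conditioning event gives 19/25.
E[X | Z ≤ 0] = (19/25) / (4/25) = 19/4.

19/4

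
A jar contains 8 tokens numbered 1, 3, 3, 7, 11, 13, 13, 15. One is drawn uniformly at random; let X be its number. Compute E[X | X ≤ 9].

7/2

P(X ≤ 9) = 1/2.
Σ over the event: 1·1/8 + 3·1/4 + 7·1/8 = 7/4.
E[X | X ≤ 9] = (7/4) / (1/2) = 7/2.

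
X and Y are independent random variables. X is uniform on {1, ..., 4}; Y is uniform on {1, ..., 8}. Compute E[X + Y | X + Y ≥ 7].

80/9

P(X + Y ≥ 7) = 9/16.
Summing (X+Y)·P(x,y) over outcomes with X + Y ≥ 7 gives 5.
E[X + Y | X + Y ≥ 7] = (5) / (9/16) = 80/9.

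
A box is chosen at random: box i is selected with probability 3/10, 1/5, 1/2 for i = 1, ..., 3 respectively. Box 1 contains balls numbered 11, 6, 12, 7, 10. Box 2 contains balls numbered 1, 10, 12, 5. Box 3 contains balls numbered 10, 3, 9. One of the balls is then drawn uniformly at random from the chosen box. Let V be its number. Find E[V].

E[V | box 1] = (11+6+12+7+10)/5 = 46/5.
E[V | box 2] = (1+10+12+5)/4 = 7.
E[V | box 3] = (10+3+9)/3 = 22/3.
By the law of total expectation,
E[V] = (3/10)·(46/5) + (1/5)·(7) + (1/2)·(22/3) = 587/75.

587/75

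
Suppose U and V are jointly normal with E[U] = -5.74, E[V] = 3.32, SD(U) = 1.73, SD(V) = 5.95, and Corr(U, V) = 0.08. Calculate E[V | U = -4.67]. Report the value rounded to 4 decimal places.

E[V | U=x] = μ_V + ρ(σ_V/σ_U)(x − μ_U) for jointly normal variables.
E[V | U=-4.67] = 3.32 + (0.08)·(5.95/1.73)·(-4.67 − (-5.74)) = 3.32 + (0.27514)·(1.07) = 3.6144.

3.6144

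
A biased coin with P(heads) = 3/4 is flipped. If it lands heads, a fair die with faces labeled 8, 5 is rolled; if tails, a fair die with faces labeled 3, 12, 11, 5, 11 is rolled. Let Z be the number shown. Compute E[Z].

279/40

E[Z | heads] = (8+5)/2 = 13/2.
E[Z | tails] = (3+12+11+5+11)/5 = 42/5.
E[Z] = (3/4)·(13/2) + (1/4)·(42/5) = 279/40.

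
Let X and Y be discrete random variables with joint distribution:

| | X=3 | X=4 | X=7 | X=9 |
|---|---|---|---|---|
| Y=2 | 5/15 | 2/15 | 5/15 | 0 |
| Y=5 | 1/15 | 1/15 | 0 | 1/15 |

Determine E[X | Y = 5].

16/3

P(Y = 5) = 1/5.
Σ X·P over the event = 3·(1/15) + 4·(1/15) + 9·(1/15) = 16/15.
E[X | Y = 5] = (16/15) / (1/5) = 16/3.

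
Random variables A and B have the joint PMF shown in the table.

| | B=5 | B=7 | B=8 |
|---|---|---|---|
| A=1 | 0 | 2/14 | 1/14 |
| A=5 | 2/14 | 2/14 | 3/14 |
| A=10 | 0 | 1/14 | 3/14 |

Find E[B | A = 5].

P(A = 5) = 1/2.
Σ B·P over the event = 5·(2/14) + 7·(2/14) + 8·(3/14) = 24/7.
E[B | A = 5] = (24/7) / (1/2) = 48/7.

48/7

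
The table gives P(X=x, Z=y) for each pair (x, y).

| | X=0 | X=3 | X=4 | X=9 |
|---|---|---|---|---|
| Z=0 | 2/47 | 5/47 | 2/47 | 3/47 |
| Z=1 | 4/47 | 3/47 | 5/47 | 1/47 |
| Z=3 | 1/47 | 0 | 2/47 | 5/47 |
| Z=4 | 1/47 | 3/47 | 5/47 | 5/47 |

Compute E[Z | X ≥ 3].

82/39

P(X ≥ 3) = 39/47.
Summing Z·P(X=x,Z=y) over the conditioning event gives 82/47.
E[Z | X ≥ 3] = (82/47) / (39/47) = 82/39.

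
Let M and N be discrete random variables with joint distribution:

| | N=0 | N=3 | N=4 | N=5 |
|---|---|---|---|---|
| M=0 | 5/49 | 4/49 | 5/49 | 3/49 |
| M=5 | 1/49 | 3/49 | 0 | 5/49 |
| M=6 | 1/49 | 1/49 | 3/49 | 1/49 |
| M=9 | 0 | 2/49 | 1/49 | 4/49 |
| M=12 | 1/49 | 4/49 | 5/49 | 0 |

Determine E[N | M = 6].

P(M = 6) = 6/49.
Σ N·P over the event = 0·(1/49) + 3·(1/49) + 4·(3/49) + 5·(1/49) = 20/49.
E[N | M = 6] = (20/49) / (6/49) = 10/3.

10/3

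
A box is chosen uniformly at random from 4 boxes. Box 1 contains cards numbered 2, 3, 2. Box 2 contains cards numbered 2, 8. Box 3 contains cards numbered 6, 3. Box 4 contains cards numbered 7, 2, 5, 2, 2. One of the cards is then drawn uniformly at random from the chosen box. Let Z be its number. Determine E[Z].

463/120

E[Z | box 1] = (2+3+2)/3 = 7/3.
E[Z | box 2] = (2+8)/2 = 5.
E[Z | box 3] = (6+3)/2 = 9/2.
E[Z | box 4] = (7+2+5+2+2)/5 = 18/5.
E[Z] = (1/4)·(7/3) + (1/4)·(5) + (1/4)·(9/2) + (1/4)·(18/5) = 463/120.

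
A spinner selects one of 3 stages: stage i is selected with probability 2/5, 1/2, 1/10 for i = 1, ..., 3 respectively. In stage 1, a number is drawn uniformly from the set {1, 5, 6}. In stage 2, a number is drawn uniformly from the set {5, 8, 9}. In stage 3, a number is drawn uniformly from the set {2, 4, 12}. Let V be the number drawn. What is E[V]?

88/15

E[V | stage 1] = (1+5+6)/3 = 4.
E[V | stage 2] = (5+8+9)/3 = 22/3.
E[V | stage 3] = (2+4+12)/3 = 6.
By the law of total expectation,
E[V] = (2/5)·(4) + (1/2)·(22/3) + (1/10)·(6) = 88/15.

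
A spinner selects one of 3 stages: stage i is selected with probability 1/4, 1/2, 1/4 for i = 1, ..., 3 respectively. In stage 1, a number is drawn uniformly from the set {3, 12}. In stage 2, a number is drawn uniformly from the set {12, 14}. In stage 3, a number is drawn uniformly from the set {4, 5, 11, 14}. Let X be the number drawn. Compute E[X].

21/2

E[X | stage 1] = (3+12)/2 = 15/2.
E[X | stage 2] = (12+14)/2 = 13.
E[X | stage 3] = (4+5+11+14)/4 = 17/2.
E[X] = (1/4)·(15/2) + (1/2)·(13) + (1/4)·(17/2) = 21/2.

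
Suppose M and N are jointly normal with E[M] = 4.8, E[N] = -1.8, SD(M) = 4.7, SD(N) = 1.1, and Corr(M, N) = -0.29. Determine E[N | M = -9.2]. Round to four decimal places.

The regression of N on M has slope ρ·σ_N/σ_M and passes through (μ_M, μ_N).
E[N | M=-9.2] = -1.8 + (-0.29)·(1.1/4.7)·(-9.2 − (4.8)) = -1.8 + (-0.067872)·(-14) = -0.8498.

-0.8498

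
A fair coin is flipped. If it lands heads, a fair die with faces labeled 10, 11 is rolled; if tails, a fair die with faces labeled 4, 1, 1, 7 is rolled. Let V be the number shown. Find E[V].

E[V | heads] = (10+11)/2 = 21/2.
E[V | tails] = (4+1+1+7)/4 = 13/4.
E[V] = (1/2)·(21/2) + (1/2)·(13/4) = 55/8.

55/8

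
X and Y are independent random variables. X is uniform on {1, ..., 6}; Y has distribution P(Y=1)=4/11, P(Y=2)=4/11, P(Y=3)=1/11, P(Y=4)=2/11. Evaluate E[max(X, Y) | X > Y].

P(X > Y) = 43/66.
Summing max(X,Y)·P(x,y) over outcomes with X > Y gives 63/22.
E[max(X, Y) | X > Y] = (63/22) / (43/66) = 189/43.

189/43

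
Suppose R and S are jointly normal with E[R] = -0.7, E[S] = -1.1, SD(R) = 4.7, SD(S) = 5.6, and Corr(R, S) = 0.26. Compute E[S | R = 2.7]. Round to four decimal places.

-0.0467

E[S | R=x] = μ_S + ρ(σ_S/σ_R)(x − μ_R) for jointly normal variables.
E[S | R=2.7] = -1.1 + (0.26)·(5.6/4.7)·(2.7 − (-0.7)) = -1.1 + (0.30979)·(3.4) = -0.0467.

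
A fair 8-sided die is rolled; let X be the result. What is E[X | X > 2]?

Given X > 2, X is equally likely to be any of {3, 4, 5, 6, 7, 8}.
E[X | X > 2] = (3 + 4 + 5 + 6 + 7 + 8) / 6 = 11/2.

11/2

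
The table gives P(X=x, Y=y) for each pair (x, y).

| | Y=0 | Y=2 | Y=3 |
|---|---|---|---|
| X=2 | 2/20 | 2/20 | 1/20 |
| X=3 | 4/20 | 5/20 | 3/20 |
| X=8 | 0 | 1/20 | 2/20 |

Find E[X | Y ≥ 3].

P(Y ≥ 3) = 3/10.
Σ X·P over the event = 2·(1/20) + 3·(3/20) + 8·(2/20) = 27/20.
E[X | Y ≥ 3] = (27/20) / (3/10) = 9/2.

9/2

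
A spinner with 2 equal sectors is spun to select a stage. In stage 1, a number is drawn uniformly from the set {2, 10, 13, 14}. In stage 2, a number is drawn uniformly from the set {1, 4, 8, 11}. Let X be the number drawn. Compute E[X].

E[X | stage 1] = (2+10+13+14)/4 = 39/4.
E[X | stage 2] = (1+4+8+11)/4 = 6.
By the law of total expectation,
E[X] = (1/2)·(39/4) + (1/2)·(6) = 63/8.

63/8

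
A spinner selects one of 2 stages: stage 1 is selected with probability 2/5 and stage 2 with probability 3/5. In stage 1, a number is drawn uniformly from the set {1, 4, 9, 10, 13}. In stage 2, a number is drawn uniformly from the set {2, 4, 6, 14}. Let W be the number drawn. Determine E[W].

343/50

E[W | stage 1] = (1+4+9+10+13)/5 = 37/5.
E[W | stage 2] = (2+4+6+14)/4 = 13/2.
By the law of total expectation,
E[W] = (2/5)·(37/5) + (3/5)·(13/2) = 343/50.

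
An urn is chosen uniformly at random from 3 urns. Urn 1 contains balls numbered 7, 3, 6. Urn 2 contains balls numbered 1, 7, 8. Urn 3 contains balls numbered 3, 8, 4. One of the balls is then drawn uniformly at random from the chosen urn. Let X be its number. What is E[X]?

47/9

E[X | urn 1] = (7+3+6)/3 = 16/3.
E[X | urn 2] = (1+7+8)/3 = 16/3.
E[X | urn 3] = (3+8+4)/3 = 5.
By the law of total expectation,
E[X] = (1/3)·(16/3) + (1/3)·(16/3) + (1/3)·(5) = 47/9.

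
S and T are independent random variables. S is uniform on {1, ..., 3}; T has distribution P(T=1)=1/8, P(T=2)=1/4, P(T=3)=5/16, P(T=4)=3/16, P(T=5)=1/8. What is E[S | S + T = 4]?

P(S + T = 4) = 11/48.
Summing S·P(x,y) over outcomes with S + T = 4 gives 19/48.
E[S | S + T = 4] = (19/48) / (11/48) = 19/11.

19/11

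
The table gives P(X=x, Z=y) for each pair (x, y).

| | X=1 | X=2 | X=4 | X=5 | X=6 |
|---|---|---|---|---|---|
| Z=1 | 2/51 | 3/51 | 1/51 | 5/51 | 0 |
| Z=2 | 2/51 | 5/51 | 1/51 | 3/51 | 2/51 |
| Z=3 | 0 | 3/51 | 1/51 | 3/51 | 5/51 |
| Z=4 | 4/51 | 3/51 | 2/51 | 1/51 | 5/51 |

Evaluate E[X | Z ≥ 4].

53/15

P(Z ≥ 4) = 5/17.
Σ X·P over the event = 1·(4/51) + 2·(3/51) + 4·(2/51) + 5·(1/51) + 6·(5/51) = 53/51.
E[X | Z ≥ 4] = (53/51) / (5/17) = 53/15.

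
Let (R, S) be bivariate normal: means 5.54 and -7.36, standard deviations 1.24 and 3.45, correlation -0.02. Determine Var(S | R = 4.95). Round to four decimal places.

11.8977

Var(S | R=x) = (1 − ρ²)·σ_S².
Var(S | R=4.95) = (3.45)²·(1 − (-0.02)²) = 11.9025·0.9996 = 11.8977.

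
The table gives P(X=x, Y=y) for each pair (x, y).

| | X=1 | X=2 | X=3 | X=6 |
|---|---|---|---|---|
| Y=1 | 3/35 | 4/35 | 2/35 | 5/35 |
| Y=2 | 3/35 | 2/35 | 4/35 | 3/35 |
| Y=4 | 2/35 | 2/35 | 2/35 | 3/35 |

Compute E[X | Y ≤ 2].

42/13

P(Y ≤ 2) = 26/35.
Σ X·P over the event = 1·(3/35) + 1·(3/35) + 2·(4/35) + 2·(2/35) + 3·(2/35) + 3·(4/35) + 6·(5/35) + 6·(3/35) = 12/5.
E[X | Y ≤ 2] = (12/5) / (26/35) = 42/13.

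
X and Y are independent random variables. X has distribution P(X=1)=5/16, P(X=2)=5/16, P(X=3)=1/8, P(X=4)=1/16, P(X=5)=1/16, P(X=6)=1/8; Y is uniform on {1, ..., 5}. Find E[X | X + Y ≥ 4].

P(X + Y ≥ 4) = 13/16.
Summing X·P(x,y) over outcomes with X + Y ≥ 4 gives 19/8.
E[X | X + Y ≥ 4] = (19/8) / (13/16) = 38/13.

38/13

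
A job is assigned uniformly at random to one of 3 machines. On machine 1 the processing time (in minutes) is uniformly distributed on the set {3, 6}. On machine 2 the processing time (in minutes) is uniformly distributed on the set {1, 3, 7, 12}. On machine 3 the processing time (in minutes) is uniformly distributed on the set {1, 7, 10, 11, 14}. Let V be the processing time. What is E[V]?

377/60

E[V | machine 1] = (3+6)/2 = 9/2.
E[V | machine 2] = (1+3+7+12)/4 = 23/4.
E[V | machine 3] = (1+7+10+11+14)/5 = 43/5.
E[V] = (1/3)·(9/2) + (1/3)·(23/4) + (1/3)·(43/5) = 377/60.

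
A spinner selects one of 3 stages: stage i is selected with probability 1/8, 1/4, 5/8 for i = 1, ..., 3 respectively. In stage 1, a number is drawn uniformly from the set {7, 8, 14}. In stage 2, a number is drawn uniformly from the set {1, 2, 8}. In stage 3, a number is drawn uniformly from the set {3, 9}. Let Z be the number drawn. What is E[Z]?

E[Z | stage 1] = (7+8+14)/3 = 29/3.
E[Z | stage 2] = (1+2+8)/3 = 11/3.
E[Z | stage 3] = (3+9)/2 = 6.
E[Z] = (1/8)·(29/3) + (1/4)·(11/3) + (5/8)·(6) = 47/8.

47/8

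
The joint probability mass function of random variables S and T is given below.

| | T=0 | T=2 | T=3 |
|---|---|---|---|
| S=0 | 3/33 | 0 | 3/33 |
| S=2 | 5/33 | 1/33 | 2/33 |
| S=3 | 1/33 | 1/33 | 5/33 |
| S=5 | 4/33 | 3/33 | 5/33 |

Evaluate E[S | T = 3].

44/15

P(T = 3) = 5/11.
Σ S·P over the event = 0·(3/33) + 2·(2/33) + 3·(5/33) + 5·(5/33) = 4/3.
E[S | T = 3] = (4/3) / (5/11) = 44/15.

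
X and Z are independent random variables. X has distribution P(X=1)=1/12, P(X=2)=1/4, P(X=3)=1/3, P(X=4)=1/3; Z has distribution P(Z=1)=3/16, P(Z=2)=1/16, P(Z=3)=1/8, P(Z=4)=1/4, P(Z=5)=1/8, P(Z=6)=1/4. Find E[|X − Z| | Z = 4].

P(Z = 4) = 1/4.
Summing |X−Z|·P(x,y) over outcomes with Z = 4 gives 13/48.
E[|X − Z| | Z = 4] = (13/48) / (1/4) = 13/12.

13/12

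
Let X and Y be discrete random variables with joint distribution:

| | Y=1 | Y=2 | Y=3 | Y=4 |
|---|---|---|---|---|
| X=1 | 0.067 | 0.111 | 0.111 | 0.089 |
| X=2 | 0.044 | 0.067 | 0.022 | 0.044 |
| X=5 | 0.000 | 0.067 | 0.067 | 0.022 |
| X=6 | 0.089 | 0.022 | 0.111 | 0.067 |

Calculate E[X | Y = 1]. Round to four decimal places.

P(Y = 1) = 0.200.
Σ X·P over the event = 1·(0.067) + 2·(0.044) + 6·(0.089) = 0.689.
E[X | Y = 1] = (0.689) / (0.200) = 3.4450.

3.4450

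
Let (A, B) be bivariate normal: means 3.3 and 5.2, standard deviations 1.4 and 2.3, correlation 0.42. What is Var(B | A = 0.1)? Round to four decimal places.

4.3568

Var(B | A=x) = (1 − ρ²)·σ_B².
Var(B | A=0.1) = (2.3)²·(1 − (0.42)²) = 5.29·0.8236 = 4.3568.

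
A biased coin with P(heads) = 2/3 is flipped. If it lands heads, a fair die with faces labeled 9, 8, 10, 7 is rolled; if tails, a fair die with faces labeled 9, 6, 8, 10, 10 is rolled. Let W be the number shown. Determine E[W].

E[W | heads] = (9+8+10+7)/4 = 17/2.
E[W | tails] = (9+6+8+10+10)/5 = 43/5.
E[W] = (2/3)·(17/2) + (1/3)·(43/5) = 128/15.

128/15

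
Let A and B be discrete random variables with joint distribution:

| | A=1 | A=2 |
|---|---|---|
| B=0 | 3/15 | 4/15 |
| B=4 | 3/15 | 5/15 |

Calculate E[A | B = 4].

P(B = 4) = 8/15.
Σ A·P over the event = 1·(3/15) + 2·(5/15) = 13/15.
E[A | B = 4] = (13/15) / (8/15) = 13/8.

13/8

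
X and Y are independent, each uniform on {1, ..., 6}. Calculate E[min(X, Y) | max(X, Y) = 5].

Outcomes with max(X, Y) = 5: (1,5), (2,5), (3,5), (4,5), (5,1), (5,2), (5,3), (5,4), (5,5), each with probability 1/36.
E[min(X, Y) | max(X, Y) = 5] = (1 + 2 + 3 + 4 + 1 + 2 + 3 + 4 + 5) / 9 = 25/9.

25/9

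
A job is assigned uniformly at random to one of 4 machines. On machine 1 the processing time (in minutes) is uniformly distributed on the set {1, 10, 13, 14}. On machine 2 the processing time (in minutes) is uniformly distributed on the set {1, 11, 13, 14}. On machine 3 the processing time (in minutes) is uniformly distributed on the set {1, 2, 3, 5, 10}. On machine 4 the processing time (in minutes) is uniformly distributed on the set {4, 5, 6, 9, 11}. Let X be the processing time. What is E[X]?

E[X | machine 1] = (1+10+13+14)/4 = 19/2.
E[X | machine 2] = (1+11+13+14)/4 = 39/4.
E[X | machine 3] = (1+2+3+5+10)/5 = 21/5.
E[X | machine 4] = (4+5+6+9+11)/5 = 7.
E[X] = (1/4)·(19/2) + (1/4)·(39/4) + (1/4)·(21/5) + (1/4)·(7) = 609/80.

609/80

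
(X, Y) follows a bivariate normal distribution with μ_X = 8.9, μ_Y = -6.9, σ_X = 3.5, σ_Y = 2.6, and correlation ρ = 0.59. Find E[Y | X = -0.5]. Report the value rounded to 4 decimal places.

-11.0199

E[Y | X=x] = μ_Y + ρ(σ_Y/σ_X)(x − μ_X) for jointly normal variables.
E[Y | X=-0.5] = -6.9 + (0.59)·(2.6/3.5)·(-0.5 − (8.9)) = -6.9 + (0.43829)·(-9.4) = -11.0199.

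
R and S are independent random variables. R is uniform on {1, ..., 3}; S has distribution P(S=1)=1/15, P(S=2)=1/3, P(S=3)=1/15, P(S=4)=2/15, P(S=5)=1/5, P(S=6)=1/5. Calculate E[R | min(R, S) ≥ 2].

P(min(R, S) ≥ 2) = 28/45.
Summing R·P(x,y) over outcomes with min(R, S) ≥ 2 gives 14/9.
E[R | min(R, S) ≥ 2] = (14/9) / (28/45) = 5/2.

5/2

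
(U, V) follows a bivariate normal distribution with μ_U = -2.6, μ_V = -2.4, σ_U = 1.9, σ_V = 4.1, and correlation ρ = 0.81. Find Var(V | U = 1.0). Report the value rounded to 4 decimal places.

5.7810

The conditional variance in a bivariate normal is σ_V²(1 − ρ²), independent of x.
Var(V | U=1.0) = (4.1)²·(1 − (0.81)²) = 16.81·0.3439 = 5.7810.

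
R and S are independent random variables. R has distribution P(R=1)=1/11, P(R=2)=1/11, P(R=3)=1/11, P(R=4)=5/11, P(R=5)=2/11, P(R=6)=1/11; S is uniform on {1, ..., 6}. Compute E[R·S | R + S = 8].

P(R + S = 8) = 5/33.
Summing RS·P(x,y) over outcomes with R + S = 8 gives 149/66.
E[R·S | R + S = 8] = (149/66) / (5/33) = 149/10.

149/10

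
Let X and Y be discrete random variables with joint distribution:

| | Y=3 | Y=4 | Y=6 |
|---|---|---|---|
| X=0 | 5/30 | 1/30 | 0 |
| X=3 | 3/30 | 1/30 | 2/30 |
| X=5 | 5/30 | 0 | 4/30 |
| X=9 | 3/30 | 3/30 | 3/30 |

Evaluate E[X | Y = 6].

P(Y = 6) = 3/10.
Σ X·P over the event = 3·(2/30) + 5·(4/30) + 9·(3/30) = 53/30.
E[X | Y = 6] = (53/30) / (3/10) = 53/9.

53/9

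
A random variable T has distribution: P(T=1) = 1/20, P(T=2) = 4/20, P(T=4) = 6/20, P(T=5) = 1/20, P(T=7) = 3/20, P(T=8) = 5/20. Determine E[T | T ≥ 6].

P(T ≥ 6) = 2/5.
Σ over the event: 7·3/20 + 8·1/4 = 61/20.
E[T | T ≥ 6] = (61/20) / (2/5) = 61/8.

61/8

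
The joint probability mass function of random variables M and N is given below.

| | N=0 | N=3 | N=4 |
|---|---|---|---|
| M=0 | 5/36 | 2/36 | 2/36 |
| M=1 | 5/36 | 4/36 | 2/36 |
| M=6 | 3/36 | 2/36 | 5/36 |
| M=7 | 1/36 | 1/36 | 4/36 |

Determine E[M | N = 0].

P(N = 0) = 7/18.
Σ M·P over the event = 0·(5/36) + 1·(5/36) + 6·(3/36) + 7·(1/36) = 5/6.
E[M | N = 0] = (5/6) / (7/18) = 15/7.

15/7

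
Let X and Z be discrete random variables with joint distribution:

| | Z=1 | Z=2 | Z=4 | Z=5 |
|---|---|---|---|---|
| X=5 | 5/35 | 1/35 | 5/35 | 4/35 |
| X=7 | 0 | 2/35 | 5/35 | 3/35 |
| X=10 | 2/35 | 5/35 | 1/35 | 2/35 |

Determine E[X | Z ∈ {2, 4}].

139/19

P(Z ∈ {2, 4}) = 19/35.
Σ X·P over the event = 5·(1/35) + 5·(5/35) + 7·(2/35) + 7·(5/35) + 10·(5/35) + 10·(1/35) = 139/35.
E[X | Z ∈ {2, 4}] = (139/35) / (19/35) = 139/19.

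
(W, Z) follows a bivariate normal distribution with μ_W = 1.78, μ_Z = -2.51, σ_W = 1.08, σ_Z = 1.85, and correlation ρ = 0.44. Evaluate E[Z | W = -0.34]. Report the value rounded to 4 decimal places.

E[Z | W=x] = μ_Z + ρ(σ_Z/σ_W)(x − μ_W) for jointly normal variables.
E[Z | W=-0.34] = -2.51 + (0.44)·(1.85/1.08)·(-0.34 − (1.78)) = -2.51 + (0.753704)·(-2.12) = -4.1079.

-4.1079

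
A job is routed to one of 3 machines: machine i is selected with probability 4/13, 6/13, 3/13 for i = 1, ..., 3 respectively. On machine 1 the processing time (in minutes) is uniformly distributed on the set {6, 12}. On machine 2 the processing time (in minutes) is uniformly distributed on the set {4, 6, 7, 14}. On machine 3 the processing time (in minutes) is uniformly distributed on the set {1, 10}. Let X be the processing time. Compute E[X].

E[X | machine 1] = (6+12)/2 = 9.
E[X | machine 2] = (4+6+7+14)/4 = 31/4.
E[X | machine 3] = (1+10)/2 = 11/2.
By the law of total expectation,
E[X] = (4/13)·(9) + (6/13)·(31/4) + (3/13)·(11/2) = 99/13.

99/13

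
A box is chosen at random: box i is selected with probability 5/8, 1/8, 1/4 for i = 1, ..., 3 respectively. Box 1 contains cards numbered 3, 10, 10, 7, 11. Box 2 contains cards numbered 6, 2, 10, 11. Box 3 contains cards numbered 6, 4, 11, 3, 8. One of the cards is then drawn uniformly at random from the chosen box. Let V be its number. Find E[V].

1221/160

E[V | box 1] = (3+10+10+7+11)/5 = 41/5.
E[V | box 2] = (6+2+10+11)/4 = 29/4.
E[V | box 3] = (6+4+11+3+8)/5 = 32/5.
E[V] = (5/8)·(41/5) + (1/8)·(29/4) + (1/4)·(32/5) = 1221/160.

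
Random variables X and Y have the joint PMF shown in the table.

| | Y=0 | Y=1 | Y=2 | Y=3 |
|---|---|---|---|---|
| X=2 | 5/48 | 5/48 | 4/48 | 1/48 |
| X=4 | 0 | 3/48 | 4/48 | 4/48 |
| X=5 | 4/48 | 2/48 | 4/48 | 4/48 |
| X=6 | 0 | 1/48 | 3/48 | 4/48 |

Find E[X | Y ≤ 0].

P(Y ≤ 0) = 3/16.
Σ X·P over the event = 2·(5/48) + 5·(4/48) = 5/8.
E[X | Y ≤ 0] = (5/8) / (3/16) = 10/3.

10/3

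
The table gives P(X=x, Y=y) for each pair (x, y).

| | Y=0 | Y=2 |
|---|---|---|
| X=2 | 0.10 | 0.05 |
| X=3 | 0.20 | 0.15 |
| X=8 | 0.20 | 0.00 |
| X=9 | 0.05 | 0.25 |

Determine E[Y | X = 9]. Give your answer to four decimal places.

1.6667

P(X = 9) = 0.30.
Summing Y·P(X=x,Y=y) over the conditioning event gives 0.50.
E[Y | X = 9] = (0.50) / (0.30) = 1.6667.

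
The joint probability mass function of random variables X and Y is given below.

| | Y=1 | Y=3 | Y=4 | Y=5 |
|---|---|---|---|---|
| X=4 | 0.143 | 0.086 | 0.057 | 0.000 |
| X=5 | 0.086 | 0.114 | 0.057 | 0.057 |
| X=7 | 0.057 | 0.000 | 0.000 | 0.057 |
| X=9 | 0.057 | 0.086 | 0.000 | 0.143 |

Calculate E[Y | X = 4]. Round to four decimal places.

P(X = 4) = 0.286.
Σ Y·P over the event = 1·(0.143) + 3·(0.086) + 4·(0.057) = 0.629.
E[Y | X = 4] = (0.629) / (0.286) = 2.1993.

2.1993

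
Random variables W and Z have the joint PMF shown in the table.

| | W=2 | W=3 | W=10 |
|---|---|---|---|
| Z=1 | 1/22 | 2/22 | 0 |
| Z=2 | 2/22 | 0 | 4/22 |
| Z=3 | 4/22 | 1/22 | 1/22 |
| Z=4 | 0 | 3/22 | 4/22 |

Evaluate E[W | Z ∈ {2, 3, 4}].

6

P(Z ∈ {2, 3, 4}) = 19/22.
Σ W·P over the event = 2·(2/22) + 2·(4/22) + 3·(1/22) + 3·(3/22) + 10·(4/22) + 10·(1/22) + 10·(4/22) = 57/11.
E[W | Z ∈ {2, 3, 4}] = (57/11) / (19/22) = 6.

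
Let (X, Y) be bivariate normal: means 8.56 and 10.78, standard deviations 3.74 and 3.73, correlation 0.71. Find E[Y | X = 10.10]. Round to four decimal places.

11.8705

For a bivariate normal, E[Y | X=x] = μ_Y + ρ·(σ_Y/σ_X)·(x − μ_X).
E[Y | X=10.10] = 10.78 + (0.71)·(3.73/3.74)·(10.10 − (8.56)) = 10.78 + (0.7081)·(1.54) = 11.8705.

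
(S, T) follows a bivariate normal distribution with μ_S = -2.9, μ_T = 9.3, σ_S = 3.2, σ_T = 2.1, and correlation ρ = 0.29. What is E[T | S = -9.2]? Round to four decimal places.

8.1010

For a bivariate normal, E[T | S=x] = μ_T + ρ·(σ_T/σ_S)·(x − μ_S).
E[T | S=-9.2] = 9.3 + (0.29)·(2.1/3.2)·(-9.2 − (-2.9)) = 9.3 + (0.19031)·(-6.3) = 8.1010.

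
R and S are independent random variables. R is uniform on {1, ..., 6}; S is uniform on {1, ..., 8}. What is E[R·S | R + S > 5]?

P(R + S > 5) = 19/24.
Summing RS·P(x,y) over outcomes with R + S > 5 gives 721/48.
E[R·S | R + S > 5] = (721/48) / (19/24) = 721/38.

721/38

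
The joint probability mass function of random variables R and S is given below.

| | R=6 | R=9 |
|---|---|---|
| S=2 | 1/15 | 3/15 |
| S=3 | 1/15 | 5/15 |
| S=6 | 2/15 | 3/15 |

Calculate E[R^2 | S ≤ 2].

P(S ≤ 2) = 4/15.
Σ R^2·P over the event = 36·(1/15) + 81·(3/15) = 93/5.
E[R^2 | S ≤ 2] = (93/5) / (4/15) = 279/4.

279/4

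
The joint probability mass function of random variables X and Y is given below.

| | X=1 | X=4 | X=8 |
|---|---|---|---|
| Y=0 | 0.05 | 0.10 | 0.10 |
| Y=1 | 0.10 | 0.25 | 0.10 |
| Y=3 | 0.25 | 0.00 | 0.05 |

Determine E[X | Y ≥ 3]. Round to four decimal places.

P(Y ≥ 3) = 0.30.
Σ X·P over the event = 1·(0.25) + 8·(0.05) = 0.65.
E[X | Y ≥ 3] = (0.65) / (0.30) = 2.1667.

2.1667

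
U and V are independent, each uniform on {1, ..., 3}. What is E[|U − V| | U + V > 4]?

Outcomes with U + V > 4: (2,3), (3,2), (3,3), each with probability 1/9.
E[|U − V| | U + V > 4] = (1 + 1 + 0) / 3 = 2/3.

2/3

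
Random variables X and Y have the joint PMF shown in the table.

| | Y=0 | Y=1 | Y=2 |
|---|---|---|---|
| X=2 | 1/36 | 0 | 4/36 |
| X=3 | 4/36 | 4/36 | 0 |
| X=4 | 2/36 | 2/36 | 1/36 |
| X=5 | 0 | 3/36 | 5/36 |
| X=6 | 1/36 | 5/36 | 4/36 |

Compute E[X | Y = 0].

7/2

P(Y = 0) = 2/9.
Σ X·P over the event = 2·(1/36) + 3·(4/36) + 4·(2/36) + 6·(1/36) = 7/9.
E[X | Y = 0] = (7/9) / (2/9) = 7/2.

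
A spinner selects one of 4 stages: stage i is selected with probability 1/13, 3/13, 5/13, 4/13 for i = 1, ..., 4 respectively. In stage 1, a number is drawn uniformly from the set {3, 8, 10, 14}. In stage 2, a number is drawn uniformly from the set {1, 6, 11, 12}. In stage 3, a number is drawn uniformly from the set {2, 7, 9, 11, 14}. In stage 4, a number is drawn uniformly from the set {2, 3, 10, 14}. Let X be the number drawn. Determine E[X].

413/52

E[X | stage 1] = (3+8+10+14)/4 = 35/4.
E[X | stage 2] = (1+6+11+12)/4 = 15/2.
E[X | stage 3] = (2+7+9+11+14)/5 = 43/5.
E[X | stage 4] = (2+3+10+14)/4 = 29/4.
E[X] = (1/13)·(35/4) + (3/13)·(15/2) + (5/13)·(43/5) + (4/13)·(29/4) = 413/52.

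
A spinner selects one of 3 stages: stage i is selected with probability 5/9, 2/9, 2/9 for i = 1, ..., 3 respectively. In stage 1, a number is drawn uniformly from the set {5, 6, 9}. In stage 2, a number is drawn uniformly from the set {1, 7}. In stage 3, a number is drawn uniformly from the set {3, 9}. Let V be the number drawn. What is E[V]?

160/27

E[V | stage 1] = (5+6+9)/3 = 20/3.
E[V | stage 2] = (1+7)/2 = 4.
E[V | stage 3] = (3+9)/2 = 6.
By the law of total expectation,
E[V] = (5/9)·(20/3) + (2/9)·(4) + (2/9)·(6) = 160/27.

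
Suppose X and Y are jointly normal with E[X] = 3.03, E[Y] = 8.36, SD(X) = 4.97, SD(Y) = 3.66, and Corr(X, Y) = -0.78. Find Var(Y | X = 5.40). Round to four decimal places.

5.2457

For a bivariate normal, Var(Y | X=x) = σ_Y²(1 − ρ²).
Var(Y | X=5.40) = (3.66)²·(1 − (-0.78)²) = 13.3956·0.3916 = 5.2457.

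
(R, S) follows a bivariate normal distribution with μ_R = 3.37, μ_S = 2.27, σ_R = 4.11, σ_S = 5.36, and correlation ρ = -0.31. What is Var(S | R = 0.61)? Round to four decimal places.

25.9687

Var(S | R=x) = (1 − ρ²)·σ_S².
Var(S | R=0.61) = (5.36)²·(1 − (-0.31)²) = 28.7296·0.9039 = 25.9687.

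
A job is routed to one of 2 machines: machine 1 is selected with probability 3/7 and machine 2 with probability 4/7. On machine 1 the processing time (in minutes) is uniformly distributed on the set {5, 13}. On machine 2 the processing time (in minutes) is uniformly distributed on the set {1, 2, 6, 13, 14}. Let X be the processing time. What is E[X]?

279/35

E[X | machine 1] = (5+13)/2 = 9.
E[X | machine 2] = (1+2+6+13+14)/5 = 36/5.
E[X] = (3/7)·(9) + (4/7)·(36/5) = 279/35.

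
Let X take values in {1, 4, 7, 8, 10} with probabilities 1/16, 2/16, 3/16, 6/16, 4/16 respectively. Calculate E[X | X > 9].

10

P(X > 9) = 1/4.
Σ over the event: 10·1/4 = 5/2.
E[X | X > 9] = (5/2) / (1/4) = 10.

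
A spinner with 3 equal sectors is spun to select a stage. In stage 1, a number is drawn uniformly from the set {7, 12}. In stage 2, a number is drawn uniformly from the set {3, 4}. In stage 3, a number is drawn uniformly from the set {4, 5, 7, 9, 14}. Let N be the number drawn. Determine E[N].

E[N | stage 1] = (7+12)/2 = 19/2.
E[N | stage 2] = (3+4)/2 = 7/2.
E[N | stage 3] = (4+5+7+9+14)/5 = 39/5.
By the law of total expectation,
E[N] = (1/3)·(19/2) + (1/3)·(7/2) + (1/3)·(39/5) = 104/15.

104/15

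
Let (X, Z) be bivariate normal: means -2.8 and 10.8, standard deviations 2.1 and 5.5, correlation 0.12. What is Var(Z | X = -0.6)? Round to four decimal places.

29.8144

Var(Z | X=x) = (1 − ρ²)·σ_Z².
Var(Z | X=-0.6) = (5.5)²·(1 − (0.12)²) = 30.25·0.9856 = 29.8144.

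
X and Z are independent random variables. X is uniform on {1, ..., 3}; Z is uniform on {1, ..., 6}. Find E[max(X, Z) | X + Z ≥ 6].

44/9

Outcomes with X + Z ≥ 6: (1,5), (1,6), (2,4), (2,5), (2,6), (3,3), (3,4), (3,5), (3,6), each with probability 1/18.
E[max(X, Z) | X + Z ≥ 6] = (5 + 6 + 4 + 5 + 6 + 3 + 4 + 5 + 6) / 9 = 44/9.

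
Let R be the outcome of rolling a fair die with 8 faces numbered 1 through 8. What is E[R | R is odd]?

Given R is odd, R is equally likely to be any of {1, 3, 5, 7}.
E[R | R is odd] = (1 + 3 + 5 + 7) / 4 = 4.

4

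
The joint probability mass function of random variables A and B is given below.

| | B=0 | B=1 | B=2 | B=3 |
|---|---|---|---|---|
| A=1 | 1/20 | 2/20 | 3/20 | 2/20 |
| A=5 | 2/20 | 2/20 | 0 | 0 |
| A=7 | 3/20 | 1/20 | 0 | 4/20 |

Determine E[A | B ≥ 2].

11/3

P(B ≥ 2) = 9/20.
Σ A·P over the event = 1·(3/20) + 1·(2/20) + 7·(4/20) = 33/20.
E[A | B ≥ 2] = (33/20) / (9/20) = 11/3.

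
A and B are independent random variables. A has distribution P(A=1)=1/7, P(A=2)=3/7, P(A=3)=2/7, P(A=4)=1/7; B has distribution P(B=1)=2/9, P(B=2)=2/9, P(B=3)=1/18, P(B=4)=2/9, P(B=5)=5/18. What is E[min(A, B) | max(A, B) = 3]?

P(max(A, B) = 3) = 11/63.
Summing min(A,B)·P(x,y) over outcomes with max(A, B) = 3 gives 37/126.
E[min(A, B) | max(A, B) = 3] = (37/126) / (11/63) = 37/22.

37/22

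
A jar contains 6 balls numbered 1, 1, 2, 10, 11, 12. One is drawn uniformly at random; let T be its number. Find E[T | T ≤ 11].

P(T ≤ 11) = 5/6.
Σ over the event: 1·1/3 + 2·1/6 + 10·1/6 + 11·1/6 = 25/6.
E[T | T ≤ 11] = (25/6) / (5/6) = 5.

5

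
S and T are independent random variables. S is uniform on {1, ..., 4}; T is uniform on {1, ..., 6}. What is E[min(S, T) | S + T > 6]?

29/10

Outcomes with S + T > 6: (1,6), (2,5), (2,6), (3,4), (3,5), (3,6), (4,3), (4,4), (4,5), (4,6), each with probability 1/24.
E[min(S, T) | S + T > 6] = (1 + 2 + 2 + 3 + 3 + 3 + 3 + 4 + 4 + 4) / 10 = 29/10.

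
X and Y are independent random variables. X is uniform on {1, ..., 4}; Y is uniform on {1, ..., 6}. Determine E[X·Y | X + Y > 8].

62/3

Outcomes with X + Y > 8: (3,6), (4,5), (4,6), each with probability 1/24.
E[X·Y | X + Y > 8] = (18 + 20 + 24) / 3 = 62/3.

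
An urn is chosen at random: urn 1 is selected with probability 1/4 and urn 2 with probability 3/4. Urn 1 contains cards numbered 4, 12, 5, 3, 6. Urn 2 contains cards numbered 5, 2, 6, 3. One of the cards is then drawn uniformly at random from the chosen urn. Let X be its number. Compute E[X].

E[X | urn 1] = (4+12+5+3+6)/5 = 6.
E[X | urn 2] = (5+2+6+3)/4 = 4.
By the law of total expectation,
E[X] = (1/4)·(6) + (3/4)·(4) = 9/2.

9/2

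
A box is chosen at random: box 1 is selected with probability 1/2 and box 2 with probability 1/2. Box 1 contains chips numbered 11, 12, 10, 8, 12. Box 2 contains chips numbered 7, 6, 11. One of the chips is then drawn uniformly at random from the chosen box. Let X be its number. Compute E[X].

93/10

E[X | box 1] = (11+12+10+8+12)/5 = 53/5.
E[X | box 2] = (7+6+11)/3 = 8.
By the law of total expectation,
E[X] = (1/2)·(53/5) + (1/2)·(8) = 93/10.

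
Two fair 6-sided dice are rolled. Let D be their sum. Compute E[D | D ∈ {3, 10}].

P(D ∈ {3, 10}) = 5/36.
Σ over the event: 3·1/18 + 10·1/12 = 1.
E[D | D ∈ {3, 10}] = (1) / (5/36) = 36/5.

36/5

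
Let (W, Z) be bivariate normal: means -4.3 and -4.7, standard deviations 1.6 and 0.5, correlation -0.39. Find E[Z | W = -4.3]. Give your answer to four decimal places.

-4.7000

For a bivariate normal, E[Z | W=x] = μ_Z + ρ·(σ_Z/σ_W)·(x − μ_W).
E[Z | W=-4.3] = -4.7 + (-0.39)·(0.5/1.6)·(-4.3 − (-4.3)) = -4.7 + (-0.12187)·(0) = -4.7000.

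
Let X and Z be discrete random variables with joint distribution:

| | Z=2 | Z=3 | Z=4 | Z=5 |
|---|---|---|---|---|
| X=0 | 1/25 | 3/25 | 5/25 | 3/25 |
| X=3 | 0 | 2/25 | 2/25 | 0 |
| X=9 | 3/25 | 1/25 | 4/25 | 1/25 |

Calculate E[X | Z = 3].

P(Z = 3) = 6/25.
Σ X·P over the event = 0·(3/25) + 3·(2/25) + 9·(1/25) = 3/5.
E[X | Z = 3] = (3/5) / (6/25) = 5/2.

5/2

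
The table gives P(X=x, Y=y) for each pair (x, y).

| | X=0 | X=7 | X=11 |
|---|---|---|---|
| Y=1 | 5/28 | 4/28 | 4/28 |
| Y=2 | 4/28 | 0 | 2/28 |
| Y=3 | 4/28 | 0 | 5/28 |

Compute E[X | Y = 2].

11/3

P(Y = 2) = 3/14.
Σ X·P over the event = 0·(4/28) + 11·(2/28) = 11/14.
E[X | Y = 2] = (11/14) / (3/14) = 11/3.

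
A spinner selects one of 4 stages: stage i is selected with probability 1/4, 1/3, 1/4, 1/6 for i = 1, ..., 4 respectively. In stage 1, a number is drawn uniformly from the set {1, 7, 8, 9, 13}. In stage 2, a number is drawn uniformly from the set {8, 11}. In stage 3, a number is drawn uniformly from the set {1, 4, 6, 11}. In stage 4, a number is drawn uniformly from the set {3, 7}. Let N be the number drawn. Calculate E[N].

291/40

E[N | stage 1] = (1+7+8+9+13)/5 = 38/5.
E[N | stage 2] = (8+11)/2 = 19/2.
E[N | stage 3] = (1+4+6+11)/4 = 11/2.
E[N | stage 4] = (3+7)/2 = 5.
By the law of total expectation,
E[N] = (1/4)·(38/5) + (1/3)·(19/2) + (1/4)·(11/2) + (1/6)·(5) = 291/40.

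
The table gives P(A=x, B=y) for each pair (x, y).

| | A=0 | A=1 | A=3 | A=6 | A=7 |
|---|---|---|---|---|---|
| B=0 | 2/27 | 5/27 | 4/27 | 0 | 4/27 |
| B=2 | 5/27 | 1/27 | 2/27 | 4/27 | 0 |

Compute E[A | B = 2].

P(B = 2) = 4/9.
Σ A·P over the event = 0·(5/27) + 1·(1/27) + 3·(2/27) + 6·(4/27) = 31/27.
E[A | B = 2] = (31/27) / (4/9) = 31/12.

31/12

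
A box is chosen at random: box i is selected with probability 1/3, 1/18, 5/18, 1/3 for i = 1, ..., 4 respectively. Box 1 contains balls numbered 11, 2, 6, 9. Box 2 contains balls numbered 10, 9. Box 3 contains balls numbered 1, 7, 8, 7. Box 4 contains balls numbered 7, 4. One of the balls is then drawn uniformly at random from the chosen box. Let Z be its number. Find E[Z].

E[Z | box 1] = (11+2+6+9)/4 = 7.
E[Z | box 2] = (10+9)/2 = 19/2.
E[Z | box 3] = (1+7+8+7)/4 = 23/4.
E[Z | box 4] = (7+4)/2 = 11/2.
E[Z] = (1/3)·(7) + (1/18)·(19/2) + (5/18)·(23/4) + (1/3)·(11/2) = 151/24.

151/24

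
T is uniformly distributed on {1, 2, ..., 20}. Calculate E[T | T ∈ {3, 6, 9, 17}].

P(T ∈ {3, 6, 9, 17}) = 1/5.
Σ over the event: 3·1/20 + 6·1/20 + 9·1/20 + 17·1/20 = 7/4.
E[T | T ∈ {3, 6, 9, 17}] = (7/4) / (1/5) = 35/4.

35/4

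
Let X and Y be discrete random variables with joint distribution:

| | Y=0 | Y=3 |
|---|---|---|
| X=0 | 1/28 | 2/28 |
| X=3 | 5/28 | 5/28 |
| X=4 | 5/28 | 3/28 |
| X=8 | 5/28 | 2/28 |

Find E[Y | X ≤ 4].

10/7

P(X ≤ 4) = 3/4.
Σ Y·P over the event = 0·(1/28) + 3·(2/28) + 0·(5/28) + 3·(5/28) + 0·(5/28) + 3·(3/28) = 15/14.
E[Y | X ≤ 4] = (15/14) / (3/4) = 10/7.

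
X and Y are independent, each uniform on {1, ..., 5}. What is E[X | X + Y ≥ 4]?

71/22

P(X + Y ≥ 4) = 22/25.
Summing X·P(x,y) over outcomes with X + Y ≥ 4 gives 71/25.
E[X | X + Y ≥ 4] = (71/25) / (22/25) = 71/22.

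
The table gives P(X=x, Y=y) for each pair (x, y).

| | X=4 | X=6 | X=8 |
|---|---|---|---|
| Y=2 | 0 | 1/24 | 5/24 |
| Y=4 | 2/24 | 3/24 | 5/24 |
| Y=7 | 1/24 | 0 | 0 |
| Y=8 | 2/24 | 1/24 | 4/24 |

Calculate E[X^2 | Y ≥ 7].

85/2

P(Y ≥ 7) = 1/3.
Σ X^2·P over the event = 16·(1/24) + 16·(2/24) + 36·(1/24) + 64·(4/24) = 85/6.
E[X^2 | Y ≥ 7] = (85/6) / (1/3) = 85/2.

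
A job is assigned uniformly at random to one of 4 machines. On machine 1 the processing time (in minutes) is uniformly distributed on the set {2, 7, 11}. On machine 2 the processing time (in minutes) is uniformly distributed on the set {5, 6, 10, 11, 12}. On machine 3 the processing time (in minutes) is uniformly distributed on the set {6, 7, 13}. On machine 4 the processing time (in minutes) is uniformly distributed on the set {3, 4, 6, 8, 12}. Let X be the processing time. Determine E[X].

461/60

E[X | machine 1] = (2+7+11)/3 = 20/3.
E[X | machine 2] = (5+6+10+11+12)/5 = 44/5.
E[X | machine 3] = (6+7+13)/3 = 26/3.
E[X | machine 4] = (3+4+6+8+12)/5 = 33/5.
E[X] = (1/4)·(20/3) + (1/4)·(44/5) + (1/4)·(26/3) + (1/4)·(33/5) = 461/60.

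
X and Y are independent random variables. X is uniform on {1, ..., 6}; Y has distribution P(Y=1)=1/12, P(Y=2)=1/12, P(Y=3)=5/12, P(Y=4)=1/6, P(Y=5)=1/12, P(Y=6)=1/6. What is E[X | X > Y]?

141/29

P(X > Y) = 29/72.
Summing X·P(x,y) over outcomes with X > Y gives 47/24.
E[X | X > Y] = (47/24) / (29/72) = 141/29.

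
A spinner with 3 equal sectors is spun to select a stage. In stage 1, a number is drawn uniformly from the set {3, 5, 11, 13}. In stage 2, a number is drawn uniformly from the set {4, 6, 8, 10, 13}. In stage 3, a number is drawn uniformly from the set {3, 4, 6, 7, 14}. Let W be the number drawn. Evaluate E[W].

23/3

E[W | stage 1] = (3+5+11+13)/4 = 8.
E[W | stage 2] = (4+6+8+10+13)/5 = 41/5.
E[W | stage 3] = (3+4+6+7+14)/5 = 34/5.
By the law of total expectation,
E[W] = (1/3)·(8) + (1/3)·(41/5) + (1/3)·(34/5) = 23/3.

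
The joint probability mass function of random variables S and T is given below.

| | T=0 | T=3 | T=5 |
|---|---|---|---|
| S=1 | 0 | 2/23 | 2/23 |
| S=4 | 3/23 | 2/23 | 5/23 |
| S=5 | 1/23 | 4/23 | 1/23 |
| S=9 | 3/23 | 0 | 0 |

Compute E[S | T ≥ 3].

57/16

P(T ≥ 3) = 16/23.
Σ S·P over the event = 1·(2/23) + 1·(2/23) + 4·(2/23) + 4·(5/23) + 5·(4/23) + 5·(1/23) = 57/23.
E[S | T ≥ 3] = (57/23) / (16/23) = 57/16.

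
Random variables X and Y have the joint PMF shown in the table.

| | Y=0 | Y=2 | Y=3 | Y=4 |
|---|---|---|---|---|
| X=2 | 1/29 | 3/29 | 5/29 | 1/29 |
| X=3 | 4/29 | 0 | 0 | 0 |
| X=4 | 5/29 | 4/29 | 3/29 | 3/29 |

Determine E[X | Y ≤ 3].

P(Y ≤ 3) = 25/29.
Σ X·P over the event = 2·(1/29) + 2·(3/29) + 2·(5/29) + 3·(4/29) + 4·(5/29) + 4·(4/29) + 4·(3/29) = 78/29.
E[X | Y ≤ 3] = (78/29) / (25/29) = 78/25.

78/25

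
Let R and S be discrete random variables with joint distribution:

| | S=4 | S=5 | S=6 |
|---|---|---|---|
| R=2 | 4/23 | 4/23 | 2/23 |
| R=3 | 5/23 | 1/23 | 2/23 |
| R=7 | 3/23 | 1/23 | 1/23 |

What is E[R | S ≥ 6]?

17/5

P(S ≥ 6) = 5/23.
Summing R·P(R=x,S=y) over the conditioning event gives 17/23.
E[R | S ≥ 6] = (17/23) / (5/23) = 17/5.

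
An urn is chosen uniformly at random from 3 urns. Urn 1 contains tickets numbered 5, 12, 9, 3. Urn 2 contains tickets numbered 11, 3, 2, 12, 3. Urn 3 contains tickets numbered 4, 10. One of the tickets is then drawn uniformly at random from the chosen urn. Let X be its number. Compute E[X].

E[X | urn 1] = (5+12+9+3)/4 = 29/4.
E[X | urn 2] = (11+3+2+12+3)/5 = 31/5.
E[X | urn 3] = (4+10)/2 = 7.
By the law of total expectation,
E[X] = (1/3)·(29/4) + (1/3)·(31/5) + (1/3)·(7) = 409/60.

409/60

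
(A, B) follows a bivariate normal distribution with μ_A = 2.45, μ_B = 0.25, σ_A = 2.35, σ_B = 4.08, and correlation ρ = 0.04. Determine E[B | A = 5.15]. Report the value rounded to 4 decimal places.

For a bivariate normal, E[B | A=x] = μ_B + ρ·(σ_B/σ_A)·(x − μ_A).
E[B | A=5.15] = 0.25 + (0.04)·(4.08/2.35)·(5.15 − (2.45)) = 0.25 + (0.069447)·(2.7) = 0.4375.

0.4375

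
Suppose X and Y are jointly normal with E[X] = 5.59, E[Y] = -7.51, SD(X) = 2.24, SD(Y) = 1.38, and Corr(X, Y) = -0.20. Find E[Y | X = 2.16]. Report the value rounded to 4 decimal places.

E[Y | X=x] = μ_Y + ρ(σ_Y/σ_X)(x − μ_X) for jointly normal variables.
E[Y | X=2.16] = -7.51 + (-0.20)·(1.38/2.24)·(2.16 − (5.59)) = -7.51 + (-0.12321)·(-3.43) = -7.0874.

-7.0874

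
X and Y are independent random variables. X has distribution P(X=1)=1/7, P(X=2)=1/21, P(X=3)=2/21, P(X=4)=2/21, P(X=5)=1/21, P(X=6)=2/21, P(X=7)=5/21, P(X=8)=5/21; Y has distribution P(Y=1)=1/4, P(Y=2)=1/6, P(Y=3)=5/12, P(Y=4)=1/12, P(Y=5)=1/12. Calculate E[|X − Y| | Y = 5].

P(Y = 5) = 1/12.
Summing |X−Y|·P(x,y) over outcomes with Y = 5 gives 4/21.
E[|X − Y| | Y = 5] = (4/21) / (1/12) = 16/7.

16/7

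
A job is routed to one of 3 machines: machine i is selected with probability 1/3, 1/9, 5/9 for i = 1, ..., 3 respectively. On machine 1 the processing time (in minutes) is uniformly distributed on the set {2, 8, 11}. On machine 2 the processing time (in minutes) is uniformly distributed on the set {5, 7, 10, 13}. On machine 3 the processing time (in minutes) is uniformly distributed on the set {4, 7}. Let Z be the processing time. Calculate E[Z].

229/36

E[Z | machine 1] = (2+8+11)/3 = 7.
E[Z | machine 2] = (5+7+10+13)/4 = 35/4.
E[Z | machine 3] = (4+7)/2 = 11/2.
E[Z] = (1/3)·(7) + (1/9)·(35/4) + (5/9)·(11/2) = 229/36.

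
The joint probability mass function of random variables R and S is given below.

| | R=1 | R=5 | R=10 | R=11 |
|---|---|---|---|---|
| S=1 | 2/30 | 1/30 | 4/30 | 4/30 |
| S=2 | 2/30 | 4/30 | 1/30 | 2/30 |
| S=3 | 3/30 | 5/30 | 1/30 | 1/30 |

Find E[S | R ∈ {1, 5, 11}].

P(R ∈ {1, 5, 11}) = 4/5.
Summing S·P(R=x,S=y) over the conditioning event gives 5/3.
E[S | R ∈ {1, 5, 11}] = (5/3) / (4/5) = 25/12.

25/12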